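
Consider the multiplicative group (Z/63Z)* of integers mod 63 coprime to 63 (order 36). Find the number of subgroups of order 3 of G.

|G| = 36 and 3 | 36, so subgroups of order 3 are possible by Lagrange.
The subgroups of order 3 are: {1, 4, 16}; {1, 22, 43}; {1, 25, 58}; {1, 37, 46}.
So G has 4 subgroups of order 3.

4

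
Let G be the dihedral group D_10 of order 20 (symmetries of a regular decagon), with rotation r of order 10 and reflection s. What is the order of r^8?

Computing powers of r^8: the smallest k with (r^8)^k = e is k = 5.

5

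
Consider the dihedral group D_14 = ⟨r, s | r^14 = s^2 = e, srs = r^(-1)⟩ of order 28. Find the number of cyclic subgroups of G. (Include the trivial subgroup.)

A cyclic subgroup of order d is generated by each of its φ(d) elements of order d, so the cyclic subgroups of order d number (#elements of order d)/φ(d).
Cyclic subgroups by order — order 1: 1; order 2: 15; order 7: 1; order 14: 1.
Total: 18.

18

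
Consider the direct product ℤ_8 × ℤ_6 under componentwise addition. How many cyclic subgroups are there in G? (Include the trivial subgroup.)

A cyclic subgroup of order d is generated by each of its φ(d) elements of order d, so the cyclic subgroups of order d number (#elements of order d)/φ(d).
Cyclic subgroups by order — order 1: 1; order 2: 3; order 3: 1; order 4: 2; order 6: 3; order 8: 2; order 12: 2; order 24: 2.
Total: 16.

16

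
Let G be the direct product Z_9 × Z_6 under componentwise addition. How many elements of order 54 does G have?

An element (a,b) has order lcm(ord(a), ord(b)); count pairs with lcm equal to 54.
Enumerating gives 0 such elements.

0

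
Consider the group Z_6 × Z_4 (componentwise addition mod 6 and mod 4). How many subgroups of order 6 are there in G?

3

|G| = 24 and 6 | 24, so subgroups of order 6 are possible by Lagrange.
The subgroups of order 6 are: {(0,0), (0,2), (2,0), (2,2), (4,0), (4,2)}; {(0,0), (1,0), (2,0), (3,0), (4,0), (5,0)}; {(0,0), (1,2), (2,0), (3,2), (4,0), (5,2)}.
So G has 3 subgroups of order 6.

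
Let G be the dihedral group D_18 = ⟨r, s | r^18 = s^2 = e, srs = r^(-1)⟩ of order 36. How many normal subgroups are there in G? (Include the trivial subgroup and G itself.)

G has 45 subgroups. Checking conjugation-invariance by order — order 1: 1/1 normal; order 2: 1/19 normal; order 3: 1/1 normal; order 4: 0/9 normal; order 6: 1/7 normal; order 9: 1/1 normal; order 12: 0/3 normal; order 18: 3/3 normal; order 36: 1/1 normal.
Total normal subgroups: 9.

9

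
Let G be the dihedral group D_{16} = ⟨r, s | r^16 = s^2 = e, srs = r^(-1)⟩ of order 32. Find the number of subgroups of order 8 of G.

5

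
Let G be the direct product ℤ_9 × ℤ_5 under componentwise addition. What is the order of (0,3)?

5

The order of (0,3) in Z_9 × Z_5 is lcm(ord(0) in Z_9, ord(3) in Z_5).
ord(0) = 1 and ord(3) = 5, so |⟨(0,3)⟩| = lcm(1, 5) = 5.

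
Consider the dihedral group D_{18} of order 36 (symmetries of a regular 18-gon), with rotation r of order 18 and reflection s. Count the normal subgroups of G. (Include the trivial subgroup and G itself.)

9

G has 45 subgroups. Checking conjugation-invariance by order — order 1: 1/1 normal; order 2: 1/19 normal; order 3: 1/1 normal; order 4: 0/9 normal; order 6: 1/7 normal; order 9: 1/1 normal; order 12: 0/3 normal; order 18: 3/3 normal; order 36: 1/1 normal.
Total normal subgroups: 9.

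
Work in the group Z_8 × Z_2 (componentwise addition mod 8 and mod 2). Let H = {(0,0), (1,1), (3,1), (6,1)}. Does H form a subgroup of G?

No

(3,1) ∈ H but its inverse (5,1) ∉ H, so H is not a subgroup.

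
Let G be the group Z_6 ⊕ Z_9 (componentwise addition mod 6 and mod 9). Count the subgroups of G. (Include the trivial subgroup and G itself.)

|G| = 54, so by Lagrange every subgroup order divides 54. Divisors: 1, 2, 3, 6, 9, 18, 27, 54.
Subgroups by order — order 1: 1; order 2: 1; order 3: 4; order 6: 4; order 9: 4; order 18: 4; order 27: 1; order 54: 1.
Total: 1 + 1 + 4 + 4 + 4 + 4 + 1 + 1 = 20.

20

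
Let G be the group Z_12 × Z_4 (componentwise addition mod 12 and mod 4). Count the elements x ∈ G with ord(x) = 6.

An element (a,b) has order lcm(ord(a), ord(b)); count pairs with lcm equal to 6.
Enumerating gives 6 such elements.

6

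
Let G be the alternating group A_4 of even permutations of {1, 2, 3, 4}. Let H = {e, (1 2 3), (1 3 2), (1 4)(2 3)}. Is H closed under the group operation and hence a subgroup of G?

No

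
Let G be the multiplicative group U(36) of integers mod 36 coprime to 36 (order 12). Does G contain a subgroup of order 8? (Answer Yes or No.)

No

8 does not divide |G| = 12, so by Lagrange no subgroup of order 8 exists.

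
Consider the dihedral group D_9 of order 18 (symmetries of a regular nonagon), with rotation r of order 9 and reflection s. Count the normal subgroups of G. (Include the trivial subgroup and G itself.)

G has 16 subgroups. Checking conjugation-invariance by order — order 1: 1/1 normal; order 2: 0/9 normal; order 3: 1/1 normal; order 6: 0/3 normal; order 9: 1/1 normal; order 18: 1/1 normal.
Total normal subgroups: 4.

4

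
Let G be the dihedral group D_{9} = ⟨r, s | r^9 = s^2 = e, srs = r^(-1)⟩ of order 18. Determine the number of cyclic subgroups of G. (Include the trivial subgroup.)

12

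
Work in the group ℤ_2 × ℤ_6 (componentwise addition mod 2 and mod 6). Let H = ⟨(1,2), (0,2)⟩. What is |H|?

6

|⟨(1,2)⟩| = 6 and |⟨(0,2)⟩| = 3, so |H| is a multiple of lcm(6, 3) = 6 and divides |G| = 12.
Closing under the operation: H = {(0,0), (0,2), (0,4), (1,0), (1,2), (1,4)}, so |H| = 6.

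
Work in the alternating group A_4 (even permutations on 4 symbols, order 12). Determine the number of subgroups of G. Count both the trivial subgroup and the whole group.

10

|G| = 12, so by Lagrange every subgroup order divides 12. Divisors: 1, 2, 3, 4, 6, 12.
Subgroups by order — order 1: 1; order 2: 3; order 3: 4; order 4: 1; order 6: 0; order 12: 1.
Total: 1 + 3 + 4 + 1 + 0 + 1 = 10.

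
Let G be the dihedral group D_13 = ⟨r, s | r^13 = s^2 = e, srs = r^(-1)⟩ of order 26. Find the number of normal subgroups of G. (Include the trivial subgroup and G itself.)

G has 16 subgroups. Checking conjugation-invariance by order — order 1: 1/1 normal; order 2: 0/13 normal; order 13: 1/1 normal; order 26: 1/1 normal.
Total normal subgroups: 3.

3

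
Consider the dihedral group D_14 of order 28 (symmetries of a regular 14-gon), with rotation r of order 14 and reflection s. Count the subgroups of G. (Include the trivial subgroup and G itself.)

28

|G| = 28, so by Lagrange every subgroup order divides 28. Divisors: 1, 2, 4, 7, 14, 28.
Subgroups by order — order 1: 1; order 2: 15; order 4: 7; order 7: 1; order 14: 3; order 28: 1.
Total: 1 + 15 + 7 + 1 + 3 + 1 = 28.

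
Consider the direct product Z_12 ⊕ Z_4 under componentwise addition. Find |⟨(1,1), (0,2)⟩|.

24

|⟨(1,1)⟩| = 12 and |⟨(0,2)⟩| = 2, so |H| is a multiple of lcm(12, 2) = 12 and divides |G| = 48.
Closing under the operation: H = {(0,0), (0,2), (1,1), (1,3), (2,0), (2,2), (3,1), (3,3), (4,0), (4,2), (5,1), (5,3), (6,0), (6,2), (7,1), (7,3), (8,0), (8,2), (9,1), (9,3), (10,0), (10,2), (11,1), (11,3)}, so |H| = 24.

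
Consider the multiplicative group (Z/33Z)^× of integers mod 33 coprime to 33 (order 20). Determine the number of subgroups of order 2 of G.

3

|G| = 20 and 2 | 20, so subgroups of order 2 are possible by Lagrange.
The subgroups of order 2 are: {1, 10}; {1, 23}; {1, 32}.
So G has 3 subgroups of order 2.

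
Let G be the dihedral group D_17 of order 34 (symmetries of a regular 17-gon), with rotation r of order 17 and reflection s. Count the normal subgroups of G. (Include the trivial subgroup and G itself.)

3

G has 20 subgroups. Checking conjugation-invariance by order — order 1: 1/1 normal; order 2: 0/17 normal; order 17: 1/1 normal; order 34: 1/1 normal.
Total normal subgroups: 3.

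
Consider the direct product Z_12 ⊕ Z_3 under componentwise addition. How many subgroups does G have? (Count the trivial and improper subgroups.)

|G| = 36, so by Lagrange every subgroup order divides 36. Divisors: 1, 2, 3, 4, 6, 9, 12, 18, 36.
Subgroups by order — order 1: 1; order 2: 1; order 3: 4; order 4: 1; order 6: 4; order 9: 1; order 12: 4; order 18: 1; order 36: 1.
Total: 1 + 1 + 4 + 1 + 4 + 1 + 4 + 1 + 1 = 18.

18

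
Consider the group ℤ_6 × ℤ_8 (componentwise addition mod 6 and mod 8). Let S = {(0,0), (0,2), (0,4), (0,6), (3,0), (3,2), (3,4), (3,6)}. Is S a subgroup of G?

Yes

|S| = 8 divides |G| = 48, consistent with Lagrange.
S contains the identity, every element's inverse is in S, and S is closed under +: it is a subgroup.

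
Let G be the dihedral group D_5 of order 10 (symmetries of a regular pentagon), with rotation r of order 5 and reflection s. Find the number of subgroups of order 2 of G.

5

|G| = 10 and 2 | 10, so subgroups of order 2 are possible by Lagrange.
The subgroups of order 2 are: {e, r^2s}; {e, r^3s}; {e, r^4s}; {e, rs}; … (5 in all).
So G has 5 subgroups of order 2.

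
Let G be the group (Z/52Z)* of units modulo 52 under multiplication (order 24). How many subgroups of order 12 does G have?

3

|G| = 24 and 12 | 24, so subgroups of order 12 are possible by Lagrange.
The subgroups of order 12 are: {1, 7, 9, 11, 15, 17, 19, 25, 29, 31, 47, 49}; {1, 5, 9, 17, 21, 25, 29, 33, 37, 41, 45, 49}; {1, 3, 9, 17, 23, 25, 27, 29, 35, 43, 49, 51}.
So G has 3 subgroups of order 12.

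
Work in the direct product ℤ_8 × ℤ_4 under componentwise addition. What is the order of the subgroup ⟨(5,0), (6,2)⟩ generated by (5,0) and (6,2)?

16

|⟨(5,0)⟩| = 8 and |⟨(6,2)⟩| = 4, so |H| is a multiple of lcm(8, 4) = 8 and divides |G| = 32.
Closing under the operation: H = {(0,0), (0,2), (1,0), (1,2), (2,0), (2,2), (3,0), (3,2), (4,0), (4,2), (5,0), (5,2), (6,0), (6,2), (7,0), (7,2)}, so |H| = 16.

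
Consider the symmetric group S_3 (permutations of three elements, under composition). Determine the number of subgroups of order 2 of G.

3

|G| = 6 and 2 | 6, so subgroups of order 2 are possible by Lagrange.
The subgroups of order 2 are: {e, (1 2)}; {e, (1 3)}; {e, (2 3)}.
So G has 3 subgroups of order 2.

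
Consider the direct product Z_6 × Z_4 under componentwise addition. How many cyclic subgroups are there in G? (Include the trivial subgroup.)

Each element a generates a cyclic subgroup ⟨a⟩; distinct elements may generate the same one (a cyclic group of order d has φ(d) generators).
Cyclic subgroups by order — order 1: 1; order 2: 3; order 3: 1; order 4: 2; order 6: 3; order 12: 2.
Total: 12.

12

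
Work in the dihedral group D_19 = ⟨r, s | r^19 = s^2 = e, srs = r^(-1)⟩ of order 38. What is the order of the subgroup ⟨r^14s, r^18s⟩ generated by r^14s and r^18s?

38

|⟨r^14s⟩| = 2 and |⟨r^18s⟩| = 2, so |H| is a multiple of lcm(2, 2) = 2 and divides |G| = 38.
Closing {r^14s, r^18s} under the group operation gives all of G, so |H| = 38.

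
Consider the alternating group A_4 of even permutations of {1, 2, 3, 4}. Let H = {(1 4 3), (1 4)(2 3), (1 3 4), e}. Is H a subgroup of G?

Closure fails: (1 4 3) ∘ (1 4)(2 3) = (1 3 2) ∉ H. So H is not a subgroup.

No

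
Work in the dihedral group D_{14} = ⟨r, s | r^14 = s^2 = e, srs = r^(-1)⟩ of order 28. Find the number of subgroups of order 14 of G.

|G| = 28 and 14 | 28, so subgroups of order 14 are possible by Lagrange.
The subgroups of order 14 are: {e, r, r^2, r^3, r^4, r^5, r^6, r^7, r^8, r^9, r^10, r^11, r^12, r^13}; {e, r^2, r^4, r^6, r^8, r^10, r^12, s, r^2s, r^4s, r^6s, r^8s, r^10s, r^12s}; {e, r^2, r^4, r^6, r^8, r^10, r^12, rs, r^3s, r^5s, r^7s, r^9s, r^11s, r^13s}.
So G has 3 subgroups of order 14.

3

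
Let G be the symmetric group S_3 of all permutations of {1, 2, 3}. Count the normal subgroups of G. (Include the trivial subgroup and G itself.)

3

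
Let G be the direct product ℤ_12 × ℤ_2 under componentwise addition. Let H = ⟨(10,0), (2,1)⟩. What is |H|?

12

|⟨(10,0)⟩| = 6 and |⟨(2,1)⟩| = 6, so |H| is a multiple of lcm(6, 6) = 6 and divides |G| = 24.
Closing under the operation: H = {(0,0), (0,1), (2,0), (2,1), (4,0), (4,1), (6,0), (6,1), (8,0), (8,1), (10,0), (10,1)}, so |H| = 12.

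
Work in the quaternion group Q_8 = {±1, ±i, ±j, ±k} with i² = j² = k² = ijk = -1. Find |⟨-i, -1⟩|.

4

|⟨-i⟩| = 4 and |⟨-1⟩| = 2, so |H| is a multiple of lcm(4, 2) = 4 and divides |G| = 8.
Closing under the operation: H = {1, -1, i, -i}, so |H| = 4.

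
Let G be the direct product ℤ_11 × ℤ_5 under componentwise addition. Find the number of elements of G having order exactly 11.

10

An element (a,b) has order lcm(ord(a), ord(b)); count pairs with lcm equal to 11.
Enumerating gives 10 such elements.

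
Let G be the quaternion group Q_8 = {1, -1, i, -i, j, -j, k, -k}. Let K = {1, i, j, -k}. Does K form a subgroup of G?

j ∈ K but its inverse -j ∉ K, so K is not a subgroup.

No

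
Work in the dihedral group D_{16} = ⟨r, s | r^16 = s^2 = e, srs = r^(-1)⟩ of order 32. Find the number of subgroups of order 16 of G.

3

|G| = 32 and 16 | 32, so subgroups of order 16 are possible by Lagrange.
The subgroups of order 16 are: {e, r, r^2, r^3, r^4, r^5, r^6, r^7, r^8, r^9, r^10, r^11, r^12, r^13, r^14, r^15}; {e, r^2, r^4, r^6, r^8, r^10, r^12, r^14, s, r^2s, r^4s, r^6s, r^8s, r^10s, r^12s, r^14s}; {e, r^2, r^4, r^6, r^8, r^10, r^12, r^14, rs, r^3s, r^5s, r^7s, r^9s, r^11s, r^13s, r^15s}.
So G has 3 subgroups of order 16.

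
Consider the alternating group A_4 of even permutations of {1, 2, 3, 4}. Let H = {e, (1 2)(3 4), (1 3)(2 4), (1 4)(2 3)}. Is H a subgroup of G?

Yes

|H| = 4 divides |G| = 12, consistent with Lagrange.
H contains the identity, every element's inverse is in H, and H is closed under ∘: it is a subgroup.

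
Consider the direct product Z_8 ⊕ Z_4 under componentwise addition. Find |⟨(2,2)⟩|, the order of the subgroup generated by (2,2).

4

The order of (2,2) in Z_8 × Z_4 is lcm(ord(2) in Z_8, ord(2) in Z_4).
ord(2) = 4 and ord(2) = 2, so |⟨(2,2)⟩| = lcm(4, 2) = 4.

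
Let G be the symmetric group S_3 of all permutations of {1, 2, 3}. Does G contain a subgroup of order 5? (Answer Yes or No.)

No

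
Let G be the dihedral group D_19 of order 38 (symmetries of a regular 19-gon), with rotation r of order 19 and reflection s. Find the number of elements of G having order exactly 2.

19

Enumerating element orders in G gives 19 elements of order 2.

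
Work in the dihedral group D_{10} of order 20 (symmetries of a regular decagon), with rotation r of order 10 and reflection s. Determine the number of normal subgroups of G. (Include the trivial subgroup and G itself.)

7

G has 22 subgroups. Checking conjugation-invariance by order — order 1: 1/1 normal; order 2: 1/11 normal; order 4: 0/5 normal; order 5: 1/1 normal; order 10: 3/3 normal; order 20: 1/1 normal.
Total normal subgroups: 7.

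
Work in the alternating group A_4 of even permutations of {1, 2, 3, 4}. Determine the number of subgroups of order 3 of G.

|G| = 12 and 3 | 12, so subgroups of order 3 are possible by Lagrange.
The subgroups of order 3 are: {e, (1 2 3), (1 3 2)}; {e, (1 2 4), (1 4 2)}; {e, (1 3 4), (1 4 3)}; {e, (2 3 4), (2 4 3)}.
So G has 4 subgroups of order 3.

4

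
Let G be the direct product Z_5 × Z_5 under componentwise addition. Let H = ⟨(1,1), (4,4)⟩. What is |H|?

|⟨(1,1)⟩| = 5 and |⟨(4,4)⟩| = 5, so |H| is a multiple of lcm(5, 5) = 5 and divides |G| = 25.
Closing under the operation: H = {(0,0), (1,1), (2,2), (3,3), (4,4)}, so |H| = 5.

5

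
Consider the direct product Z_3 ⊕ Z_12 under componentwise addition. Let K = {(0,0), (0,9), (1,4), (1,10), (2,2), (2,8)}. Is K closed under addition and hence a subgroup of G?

No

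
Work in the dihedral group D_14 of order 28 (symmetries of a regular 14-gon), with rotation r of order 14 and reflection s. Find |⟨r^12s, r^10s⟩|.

14

|⟨r^12s⟩| = 2 and |⟨r^10s⟩| = 2, so |H| is a multiple of lcm(2, 2) = 2 and divides |G| = 28.
Closing under the operation: H = {e, r^2, r^4, r^6, r^8, r^10, r^12, s, r^2s, r^4s, r^6s, r^8s, r^10s, r^12s}, so |H| = 14.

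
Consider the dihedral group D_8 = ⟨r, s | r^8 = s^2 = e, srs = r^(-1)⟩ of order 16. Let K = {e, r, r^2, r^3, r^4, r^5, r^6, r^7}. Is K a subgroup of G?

Yes

|K| = 8 divides |G| = 16, consistent with Lagrange.
K contains the identity, every element's inverse is in K, and K is closed under ·: it is a subgroup.
In fact K = ⟨r^7⟩.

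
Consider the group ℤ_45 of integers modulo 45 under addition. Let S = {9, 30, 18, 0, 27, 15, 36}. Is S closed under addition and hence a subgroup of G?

No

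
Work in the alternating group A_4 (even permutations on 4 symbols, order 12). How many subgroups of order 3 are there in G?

4

|G| = 12 and 3 | 12, so subgroups of order 3 are possible by Lagrange.
The subgroups of order 3 are: {e, (1 2 3), (1 3 2)}; {e, (1 2 4), (1 4 2)}; {e, (1 3 4), (1 4 3)}; {e, (2 3 4), (2 4 3)}.
So G has 4 subgroups of order 3.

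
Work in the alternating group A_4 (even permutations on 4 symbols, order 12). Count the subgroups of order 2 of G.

3

|G| = 12 and 2 | 12, so subgroups of order 2 are possible by Lagrange.
The subgroups of order 2 are: {e, (1 2)(3 4)}; {e, (1 3)(2 4)}; {e, (1 4)(2 3)}.
So G has 3 subgroups of order 2.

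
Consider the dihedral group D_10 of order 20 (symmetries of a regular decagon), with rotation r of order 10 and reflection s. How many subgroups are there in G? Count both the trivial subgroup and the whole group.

22

|G| = 20, so by Lagrange every subgroup order divides 20. Divisors: 1, 2, 4, 5, 10, 20.
Subgroups by order — order 1: 1; order 2: 11; order 4: 5; order 5: 1; order 10: 3; order 20: 1.
Total: 1 + 11 + 5 + 1 + 3 + 1 = 22.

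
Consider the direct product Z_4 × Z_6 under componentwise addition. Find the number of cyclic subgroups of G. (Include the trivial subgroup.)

Each element a generates a cyclic subgroup ⟨a⟩; distinct elements may generate the same one (a cyclic group of order d has φ(d) generators).
Cyclic subgroups by order — order 1: 1; order 2: 3; order 3: 1; order 4: 2; order 6: 3; order 12: 2.
Total: 12.

12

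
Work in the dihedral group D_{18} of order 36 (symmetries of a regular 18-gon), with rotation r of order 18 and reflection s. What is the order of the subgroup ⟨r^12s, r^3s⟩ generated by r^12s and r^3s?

4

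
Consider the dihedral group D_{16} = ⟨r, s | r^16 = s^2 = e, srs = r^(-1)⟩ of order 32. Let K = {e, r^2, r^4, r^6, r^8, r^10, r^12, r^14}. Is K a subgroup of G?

Yes

|K| = 8 divides |G| = 32, consistent with Lagrange.
K contains the identity, every element's inverse is in K, and K is closed under ·: it is a subgroup.
In fact K = ⟨r^2⟩.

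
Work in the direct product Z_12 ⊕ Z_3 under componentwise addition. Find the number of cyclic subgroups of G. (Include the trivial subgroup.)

A cyclic subgroup of order d is generated by each of its φ(d) elements of order d, so the cyclic subgroups of order d number (#elements of order d)/φ(d).
Cyclic subgroups by order — order 1: 1; order 2: 1; order 3: 4; order 4: 1; order 6: 4; order 12: 4.
Total: 15.

15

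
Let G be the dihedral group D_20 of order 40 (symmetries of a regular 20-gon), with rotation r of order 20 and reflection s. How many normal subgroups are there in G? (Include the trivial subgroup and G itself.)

9

G has 48 subgroups. Checking conjugation-invariance by order — order 1: 1/1 normal; order 2: 1/21 normal; order 4: 1/11 normal; order 5: 1/1 normal; order 8: 0/5 normal; order 10: 1/5 normal; order 20: 3/3 normal; order 40: 1/1 normal.
Total normal subgroups: 9.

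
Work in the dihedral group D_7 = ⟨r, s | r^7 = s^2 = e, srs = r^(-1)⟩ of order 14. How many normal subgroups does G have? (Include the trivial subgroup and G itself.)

G has 10 subgroups. Checking conjugation-invariance by order — order 1: 1/1 normal; order 2: 0/7 normal; order 7: 1/1 normal; order 14: 1/1 normal.
Total normal subgroups: 3.

3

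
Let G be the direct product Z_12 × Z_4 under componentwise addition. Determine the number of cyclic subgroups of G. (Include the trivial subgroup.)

Each element a generates a cyclic subgroup ⟨a⟩; distinct elements may generate the same one (a cyclic group of order d has φ(d) generators).
Cyclic subgroups by order — order 1: 1; order 2: 3; order 3: 1; order 4: 6; order 6: 3; order 12: 6.
Total: 20.

20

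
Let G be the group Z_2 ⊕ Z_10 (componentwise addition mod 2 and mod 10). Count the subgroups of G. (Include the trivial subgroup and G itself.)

|G| = 20, so by Lagrange every subgroup order divides 20. Divisors: 1, 2, 4, 5, 10, 20.
Subgroups by order — order 1: 1; order 2: 3; order 4: 1; order 5: 1; order 10: 3; order 20: 1.
Total: 1 + 3 + 1 + 1 + 3 + 1 = 10.

10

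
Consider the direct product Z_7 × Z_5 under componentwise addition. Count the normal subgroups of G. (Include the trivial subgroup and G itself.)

G is abelian, so every subgroup is normal.
G has 4 subgroups in total, hence 4 normal subgroups.

4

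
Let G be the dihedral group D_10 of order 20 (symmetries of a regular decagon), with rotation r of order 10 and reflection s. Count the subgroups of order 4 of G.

5

|G| = 20 and 4 | 20, so subgroups of order 4 are possible by Lagrange.
The subgroups of order 4 are: {e, r^5, r^2s, r^7s}; {e, r^5, r^3s, r^8s}; {e, r^5, r^4s, r^9s}; {e, r^5, s, r^5s}; … (5 in all).
So G has 5 subgroups of order 4.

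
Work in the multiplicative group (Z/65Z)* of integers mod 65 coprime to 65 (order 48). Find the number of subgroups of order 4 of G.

7

|G| = 48 and 4 | 48, so subgroups of order 4 are possible by Lagrange.
The subgroups of order 4 are: {1, 12, 14, 38}; {1, 14, 27, 53}; {1, 14, 51, 64}; {1, 18, 47, 64}; … (7 in all).
So G has 7 subgroups of order 4.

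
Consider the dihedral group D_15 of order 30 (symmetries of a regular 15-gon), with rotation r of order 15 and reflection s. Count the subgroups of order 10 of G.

3

|G| = 30 and 10 | 30, so subgroups of order 10 are possible by Lagrange.
The subgroups of order 10 are: {e, r^3, r^6, r^9, r^12, rs, r^4s, r^7s, r^10s, r^13s}; {e, r^3, r^6, r^9, r^12, r^2s, r^5s, r^8s, r^11s, r^14s}; {e, r^3, r^6, r^9, r^12, s, r^3s, r^6s, r^9s, r^12s}.
So G has 3 subgroups of order 10.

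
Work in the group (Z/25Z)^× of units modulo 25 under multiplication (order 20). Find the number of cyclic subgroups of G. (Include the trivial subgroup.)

6

Each element a generates a cyclic subgroup ⟨a⟩; distinct elements may generate the same one (a cyclic group of order d has φ(d) generators).
Cyclic subgroups by order — order 1: 1; order 2: 1; order 4: 1; order 5: 1; order 10: 1; order 20: 1.
Total: 6.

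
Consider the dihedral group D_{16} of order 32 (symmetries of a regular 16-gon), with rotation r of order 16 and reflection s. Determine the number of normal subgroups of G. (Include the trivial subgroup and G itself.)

8

G has 36 subgroups. Checking conjugation-invariance by order — order 1: 1/1 normal; order 2: 1/17 normal; order 4: 1/9 normal; order 8: 1/5 normal; order 16: 3/3 normal; order 32: 1/1 normal.
Total normal subgroups: 8.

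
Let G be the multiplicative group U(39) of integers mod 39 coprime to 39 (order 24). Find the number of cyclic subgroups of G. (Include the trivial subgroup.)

12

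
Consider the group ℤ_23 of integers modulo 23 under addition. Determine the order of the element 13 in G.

In ℤ_23, the order of an element a is n/gcd(a, n).
gcd(13, 23) = 1, so |⟨13⟩| = 23/1 = 23.

23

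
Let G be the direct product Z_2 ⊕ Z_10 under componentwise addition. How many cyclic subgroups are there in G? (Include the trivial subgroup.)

Each element a generates a cyclic subgroup ⟨a⟩; distinct elements may generate the same one (a cyclic group of order d has φ(d) generators).
Cyclic subgroups by order — order 1: 1; order 2: 3; order 5: 1; order 10: 3.
Total: 8.

8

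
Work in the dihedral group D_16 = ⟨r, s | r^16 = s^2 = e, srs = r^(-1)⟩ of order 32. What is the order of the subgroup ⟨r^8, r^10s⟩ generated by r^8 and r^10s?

4

|⟨r^8⟩| = 2 and |⟨r^10s⟩| = 2, so |H| is a multiple of lcm(2, 2) = 2 and divides |G| = 32.
Closing under the operation: H = {e, r^8, r^2s, r^10s}, so |H| = 4.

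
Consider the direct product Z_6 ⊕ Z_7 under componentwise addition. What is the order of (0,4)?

7

The order of (0,4) in Z_6 × Z_7 is lcm(ord(0) in Z_6, ord(4) in Z_7).
ord(0) = 1 and ord(4) = 7, so |⟨(0,4)⟩| = lcm(1, 7) = 7.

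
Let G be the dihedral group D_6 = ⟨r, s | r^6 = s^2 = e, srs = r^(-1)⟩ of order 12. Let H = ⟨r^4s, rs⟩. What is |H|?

|⟨r^4s⟩| = 2 and |⟨rs⟩| = 2, so |H| is a multiple of lcm(2, 2) = 2 and divides |G| = 12.
Closing under the operation: H = {e, r^3, rs, r^4s}, so |H| = 4.

4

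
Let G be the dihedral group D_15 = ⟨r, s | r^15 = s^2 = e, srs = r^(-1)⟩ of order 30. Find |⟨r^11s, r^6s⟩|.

6

|⟨r^11s⟩| = 2 and |⟨r^6s⟩| = 2, so |H| is a multiple of lcm(2, 2) = 2 and divides |G| = 30.
Closing under the operation: H = {e, r^5, r^10, rs, r^6s, r^11s}, so |H| = 6.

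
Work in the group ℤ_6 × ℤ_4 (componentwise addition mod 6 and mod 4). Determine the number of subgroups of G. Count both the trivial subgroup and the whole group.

16

|G| = 24, so by Lagrange every subgroup order divides 24. Divisors: 1, 2, 3, 4, 6, 8, 12, 24.
Subgroups by order — order 1: 1; order 2: 3; order 3: 1; order 4: 3; order 6: 3; order 8: 1; order 12: 3; order 24: 1.
Total: 1 + 3 + 1 + 3 + 3 + 1 + 3 + 1 = 16.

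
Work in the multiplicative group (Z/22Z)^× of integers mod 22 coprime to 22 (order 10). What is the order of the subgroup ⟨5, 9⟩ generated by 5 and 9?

|⟨5⟩| = 5 and |⟨9⟩| = 5, so |H| is a multiple of lcm(5, 5) = 5 and divides |G| = 10.
Closing under the operation: H = {1, 3, 5, 9, 15}, so |H| = 5.

5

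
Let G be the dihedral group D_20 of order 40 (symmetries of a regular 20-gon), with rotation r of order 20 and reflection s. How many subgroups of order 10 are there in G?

5

|G| = 40 and 10 | 40, so subgroups of order 10 are possible by Lagrange.
The subgroups of order 10 are: {e, r^2, r^4, r^6, r^8, r^10, r^12, r^14, r^16, r^18}; {e, r^4, r^8, r^12, r^16, r^2s, r^6s, r^10s, r^14s, r^18s}; {e, r^4, r^8, r^12, r^16, r^3s, r^7s, r^11s, r^15s, r^19s}; {e, r^4, r^8, r^12, r^16, s, r^4s, r^8s, r^12s, r^16s}; … (5 in all).
So G has 5 subgroups of order 10.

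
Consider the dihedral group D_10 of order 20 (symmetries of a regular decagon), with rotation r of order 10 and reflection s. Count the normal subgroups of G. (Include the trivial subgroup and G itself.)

7

G has 22 subgroups. Checking conjugation-invariance by order — order 1: 1/1 normal; order 2: 1/11 normal; order 4: 0/5 normal; order 5: 1/1 normal; order 10: 3/3 normal; order 20: 1/1 normal.
Total normal subgroups: 7.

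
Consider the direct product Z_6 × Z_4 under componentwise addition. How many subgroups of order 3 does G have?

|G| = 24 and 3 | 24, so subgroups of order 3 are possible by Lagrange.
The subgroups of order 3 are: {(0,0), (2,0), (4,0)}.
So G has 1 subgroup of order 3.

1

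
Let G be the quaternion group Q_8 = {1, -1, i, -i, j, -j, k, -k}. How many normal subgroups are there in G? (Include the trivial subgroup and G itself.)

G has 6 subgroups. Checking conjugation-invariance by order — order 1: 1/1 normal; order 2: 1/1 normal; order 4: 3/3 normal; order 8: 1/1 normal.
Total normal subgroups: 6.

6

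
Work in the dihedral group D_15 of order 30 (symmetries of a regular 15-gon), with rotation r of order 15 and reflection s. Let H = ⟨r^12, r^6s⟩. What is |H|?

|⟨r^12⟩| = 5 and |⟨r^6s⟩| = 2, so |H| is a multiple of lcm(5, 2) = 10 and divides |G| = 30.
Closing under the operation: H = {e, r^3, r^6, r^9, r^12, s, r^3s, r^6s, r^9s, r^12s}, so |H| = 10.

10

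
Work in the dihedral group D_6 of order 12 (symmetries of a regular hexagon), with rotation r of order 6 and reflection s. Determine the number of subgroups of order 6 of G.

3

|G| = 12 and 6 | 12, so subgroups of order 6 are possible by Lagrange.
The subgroups of order 6 are: {e, r, r^2, r^3, r^4, r^5}; {e, r^2, r^4, s, r^2s, r^4s}; {e, r^2, r^4, rs, r^3s, r^5s}.
So G has 3 subgroups of order 6.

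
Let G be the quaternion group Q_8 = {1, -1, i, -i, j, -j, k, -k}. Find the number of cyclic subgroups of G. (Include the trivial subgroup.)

5

Group the elements of G by the cyclic subgroup they generate; each cyclic subgroup of order d accounts for φ(d) elements.
Cyclic subgroups by order — order 1: 1; order 2: 1; order 4: 3.
Total: 5.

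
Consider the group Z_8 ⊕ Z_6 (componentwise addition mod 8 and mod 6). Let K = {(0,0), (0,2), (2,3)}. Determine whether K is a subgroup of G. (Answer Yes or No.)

(2,3) ∈ K but its inverse (6,3) ∉ K, so K is not a subgroup.

No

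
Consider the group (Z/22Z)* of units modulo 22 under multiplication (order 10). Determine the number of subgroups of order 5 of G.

1

|G| = 10 and 5 | 10, so subgroups of order 5 are possible by Lagrange.
The subgroups of order 5 are: {1, 3, 5, 9, 15}.
So G has 1 subgroup of order 5.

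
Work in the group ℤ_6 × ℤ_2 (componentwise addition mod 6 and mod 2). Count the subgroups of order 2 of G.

3

|G| = 12 and 2 | 12, so subgroups of order 2 are possible by Lagrange.
The subgroups of order 2 are: {(0,0), (0,1)}; {(0,0), (3,0)}; {(0,0), (3,1)}.
So G has 3 subgroups of order 2.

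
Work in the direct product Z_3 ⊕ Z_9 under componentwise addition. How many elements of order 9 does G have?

An element (a,b) has order lcm(ord(a), ord(b)); count pairs with lcm equal to 9.
Enumerating gives 18 such elements.

18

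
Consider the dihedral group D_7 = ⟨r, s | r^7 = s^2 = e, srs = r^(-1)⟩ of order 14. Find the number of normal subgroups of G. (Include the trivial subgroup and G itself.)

3

G has 10 subgroups. Checking conjugation-invariance by order — order 1: 1/1 normal; order 2: 0/7 normal; order 7: 1/1 normal; order 14: 1/1 normal.
Total normal subgroups: 3.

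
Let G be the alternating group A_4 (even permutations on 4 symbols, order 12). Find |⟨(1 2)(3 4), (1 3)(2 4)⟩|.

|⟨(1 2)(3 4)⟩| = 2 and |⟨(1 3)(2 4)⟩| = 2, so |H| is a multiple of lcm(2, 2) = 2 and divides |G| = 12.
Closing under the operation: H = {e, (1 2)(3 4), (1 3)(2 4), (1 4)(2 3)}, so |H| = 4.

4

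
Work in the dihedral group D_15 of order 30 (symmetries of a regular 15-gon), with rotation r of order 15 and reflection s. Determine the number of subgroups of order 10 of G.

3

|G| = 30 and 10 | 30, so subgroups of order 10 are possible by Lagrange.
The subgroups of order 10 are: {e, r^3, r^6, r^9, r^12, rs, r^4s, r^7s, r^10s, r^13s}; {e, r^3, r^6, r^9, r^12, r^2s, r^5s, r^8s, r^11s, r^14s}; {e, r^3, r^6, r^9, r^12, s, r^3s, r^6s, r^9s, r^12s}.
So G has 3 subgroups of order 10.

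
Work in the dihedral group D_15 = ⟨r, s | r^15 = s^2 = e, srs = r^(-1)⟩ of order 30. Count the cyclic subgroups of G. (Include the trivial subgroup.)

19

Group the elements of G by the cyclic subgroup they generate; each cyclic subgroup of order d accounts for φ(d) elements.
Cyclic subgroups by order — order 1: 1; order 2: 15; order 3: 1; order 5: 1; order 15: 1.
Total: 19.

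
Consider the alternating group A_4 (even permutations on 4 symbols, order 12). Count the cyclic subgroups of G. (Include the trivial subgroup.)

A cyclic subgroup of order d is generated by each of its φ(d) elements of order d, so the cyclic subgroups of order d number (#elements of order d)/φ(d).
Cyclic subgroups by order — order 1: 1; order 2: 3; order 3: 4.
Total: 8.

8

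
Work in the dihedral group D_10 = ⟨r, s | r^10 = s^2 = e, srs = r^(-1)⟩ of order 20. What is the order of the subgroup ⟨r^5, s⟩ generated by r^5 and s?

4

|⟨r^5⟩| = 2 and |⟨s⟩| = 2, so |H| is a multiple of lcm(2, 2) = 2 and divides |G| = 20.
Closing under the operation: H = {e, r^5, s, r^5s}, so |H| = 4.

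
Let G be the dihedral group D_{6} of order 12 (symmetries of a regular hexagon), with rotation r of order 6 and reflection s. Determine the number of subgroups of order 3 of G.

1

|G| = 12 and 3 | 12, so subgroups of order 3 are possible by Lagrange.
The subgroups of order 3 are: {e, r^2, r^4}.
So G has 1 subgroup of order 3.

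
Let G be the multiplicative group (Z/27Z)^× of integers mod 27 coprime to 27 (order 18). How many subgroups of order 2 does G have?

1

|G| = 18 and 2 | 18, so subgroups of order 2 are possible by Lagrange.
The subgroups of order 2 are: {1, 26}.
So G has 1 subgroup of order 2.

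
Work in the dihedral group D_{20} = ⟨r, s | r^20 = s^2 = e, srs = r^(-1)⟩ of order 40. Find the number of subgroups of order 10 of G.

|G| = 40 and 10 | 40, so subgroups of order 10 are possible by Lagrange.
The subgroups of order 10 are: {e, r^2, r^4, r^6, r^8, r^10, r^12, r^14, r^16, r^18}; {e, r^4, r^8, r^12, r^16, r^2s, r^6s, r^10s, r^14s, r^18s}; {e, r^4, r^8, r^12, r^16, r^3s, r^7s, r^11s, r^15s, r^19s}; {e, r^4, r^8, r^12, r^16, s, r^4s, r^8s, r^12s, r^16s}; … (5 in all).
So G has 5 subgroups of order 10.

5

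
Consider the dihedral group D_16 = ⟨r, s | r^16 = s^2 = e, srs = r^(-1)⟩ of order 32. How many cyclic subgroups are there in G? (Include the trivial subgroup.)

21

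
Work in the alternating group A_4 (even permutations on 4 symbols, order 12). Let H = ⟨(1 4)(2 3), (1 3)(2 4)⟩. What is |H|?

4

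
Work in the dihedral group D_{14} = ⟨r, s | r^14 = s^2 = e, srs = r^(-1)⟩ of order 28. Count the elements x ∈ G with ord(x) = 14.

6

The elements of order 14 are: r, r^3, r^5, r^9, r^11, r^13.
That's 6.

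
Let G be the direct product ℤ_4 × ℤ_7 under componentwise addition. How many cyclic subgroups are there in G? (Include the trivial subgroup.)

Group the elements of G by the cyclic subgroup they generate; each cyclic subgroup of order d accounts for φ(d) elements.
Cyclic subgroups by order — order 1: 1; order 2: 1; order 4: 1; order 7: 1; order 14: 1; order 28: 1.
Total: 6.

6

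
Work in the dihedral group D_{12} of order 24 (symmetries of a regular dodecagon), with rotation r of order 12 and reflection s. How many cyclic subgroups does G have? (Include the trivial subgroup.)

Each element a generates a cyclic subgroup ⟨a⟩; distinct elements may generate the same one (a cyclic group of order d has φ(d) generators).
Cyclic subgroups by order — order 1: 1; order 2: 13; order 3: 1; order 4: 1; order 6: 1; order 12: 1.
Total: 18.

18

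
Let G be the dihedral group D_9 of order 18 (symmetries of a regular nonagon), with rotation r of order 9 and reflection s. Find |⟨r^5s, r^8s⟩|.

|⟨r^5s⟩| = 2 and |⟨r^8s⟩| = 2, so |H| is a multiple of lcm(2, 2) = 2 and divides |G| = 18.
Closing under the operation: H = {e, r^3, r^6, r^2s, r^5s, r^8s}, so |H| = 6.

6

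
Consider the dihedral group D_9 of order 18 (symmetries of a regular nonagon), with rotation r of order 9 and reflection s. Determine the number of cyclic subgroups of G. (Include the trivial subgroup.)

Group the elements of G by the cyclic subgroup they generate; each cyclic subgroup of order d accounts for φ(d) elements.
Cyclic subgroups by order — order 1: 1; order 2: 9; order 3: 1; order 9: 1.
Total: 12.

12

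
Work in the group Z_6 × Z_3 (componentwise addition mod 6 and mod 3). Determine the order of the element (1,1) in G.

The order of (1,1) in Z_6 × Z_3 is lcm(ord(1) in Z_6, ord(1) in Z_3).
ord(1) = 6 and ord(1) = 3, so |⟨(1,1)⟩| = lcm(6, 3) = 6.

6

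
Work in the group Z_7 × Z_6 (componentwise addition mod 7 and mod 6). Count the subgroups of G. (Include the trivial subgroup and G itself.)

|G| = 42, so by Lagrange every subgroup order divides 42. Divisors: 1, 2, 3, 6, 7, 14, 21, 42.
Subgroups by order — order 1: 1; order 2: 1; order 3: 1; order 6: 1; order 7: 1; order 14: 1; order 21: 1; order 42: 1.
Total: 1 + 1 + 1 + 1 + 1 + 1 + 1 + 1 = 8.

8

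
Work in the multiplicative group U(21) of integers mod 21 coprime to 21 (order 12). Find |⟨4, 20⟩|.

|⟨4⟩| = 3 and |⟨20⟩| = 2, so |H| is a multiple of lcm(3, 2) = 6 and divides |G| = 12.
Closing under the operation: H = {1, 4, 5, 16, 17, 20}, so |H| = 6.

6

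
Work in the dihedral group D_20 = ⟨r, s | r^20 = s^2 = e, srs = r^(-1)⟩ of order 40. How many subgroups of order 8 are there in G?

|G| = 40 and 8 | 40, so subgroups of order 8 are possible by Lagrange.
The subgroups of order 8 are: {e, r^5, r^10, r^15, s, r^5s, r^10s, r^15s}; {e, r^5, r^10, r^15, rs, r^6s, r^11s, r^16s}; {e, r^5, r^10, r^15, r^2s, r^7s, r^12s, r^17s}; {e, r^5, r^10, r^15, r^3s, r^8s, r^13s, r^18s}; … (5 in all).
So G has 5 subgroups of order 8.

5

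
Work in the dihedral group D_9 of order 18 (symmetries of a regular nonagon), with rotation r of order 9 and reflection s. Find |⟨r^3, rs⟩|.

6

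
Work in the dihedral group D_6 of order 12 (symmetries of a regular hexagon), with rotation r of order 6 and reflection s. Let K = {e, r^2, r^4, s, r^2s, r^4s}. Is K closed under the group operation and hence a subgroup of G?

|K| = 6 divides |G| = 12, consistent with Lagrange.
K contains the identity, every element's inverse is in K, and K is closed under ·: it is a subgroup.

Yes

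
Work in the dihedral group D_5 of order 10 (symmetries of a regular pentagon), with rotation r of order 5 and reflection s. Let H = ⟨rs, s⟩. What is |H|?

|⟨rs⟩| = 2 and |⟨s⟩| = 2, so |H| is a multiple of lcm(2, 2) = 2 and divides |G| = 10.
Closing {rs, s} under the group operation gives all of G, so |H| = 10.

10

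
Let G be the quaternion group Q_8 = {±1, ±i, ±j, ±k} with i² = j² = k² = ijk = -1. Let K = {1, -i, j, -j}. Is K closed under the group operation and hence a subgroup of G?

-i ∈ K but its inverse i ∉ K, so K is not a subgroup.

No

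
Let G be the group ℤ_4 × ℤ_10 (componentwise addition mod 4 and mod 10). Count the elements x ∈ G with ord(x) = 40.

0

An element (a,b) has order lcm(ord(a), ord(b)); count pairs with lcm equal to 40.
Enumerating gives 0 such elements.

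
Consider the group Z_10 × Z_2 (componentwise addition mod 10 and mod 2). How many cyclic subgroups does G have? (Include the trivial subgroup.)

A cyclic subgroup of order d is generated by each of its φ(d) elements of order d, so the cyclic subgroups of order d number (#elements of order d)/φ(d).
Cyclic subgroups by order — order 1: 1; order 2: 3; order 5: 1; order 10: 3.
Total: 8.

8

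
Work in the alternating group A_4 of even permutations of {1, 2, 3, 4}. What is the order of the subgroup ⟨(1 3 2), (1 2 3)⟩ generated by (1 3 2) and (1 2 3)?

3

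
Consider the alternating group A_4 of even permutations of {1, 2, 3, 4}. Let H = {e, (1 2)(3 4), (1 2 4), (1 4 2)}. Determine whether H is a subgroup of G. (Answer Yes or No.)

No

Closure fails: (1 2)(3 4) ∘ (1 2 4) = (2 3 4) ∉ H. So H is not a subgroup.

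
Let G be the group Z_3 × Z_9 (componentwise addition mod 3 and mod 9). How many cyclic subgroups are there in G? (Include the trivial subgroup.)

8

Group the elements of G by the cyclic subgroup they generate; each cyclic subgroup of order d accounts for φ(d) elements.
Cyclic subgroups by order — order 1: 1; order 3: 4; order 9: 3.
Total: 8.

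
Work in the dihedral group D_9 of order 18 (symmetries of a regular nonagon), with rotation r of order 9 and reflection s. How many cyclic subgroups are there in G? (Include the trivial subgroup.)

Group the elements of G by the cyclic subgroup they generate; each cyclic subgroup of order d accounts for φ(d) elements.
Cyclic subgroups by order — order 1: 1; order 2: 9; order 3: 1; order 9: 1.
Total: 12.

12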